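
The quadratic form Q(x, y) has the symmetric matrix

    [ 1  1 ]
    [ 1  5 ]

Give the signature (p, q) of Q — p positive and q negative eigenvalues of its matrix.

An LDLᵀ factorisation of A has diagonal entries 1, 4.
That gives 2 positive pivots.

(2, 0)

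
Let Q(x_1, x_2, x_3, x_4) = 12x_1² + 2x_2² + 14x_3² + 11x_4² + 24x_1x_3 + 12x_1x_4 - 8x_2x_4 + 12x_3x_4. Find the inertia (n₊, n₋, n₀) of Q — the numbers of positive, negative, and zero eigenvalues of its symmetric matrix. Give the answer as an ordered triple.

The associated matrix is A = [[12, 0, 12, 6], [0, 2, 0, -4], [12, 0, 14, 6], [6, -4, 6, 11]].
Symmetric row and column elimination reduces A to a congruent diagonal form with pivots 12, 2, 2, 0.
That gives 3 positive, 1 zero pivots.

(3, 0, 1)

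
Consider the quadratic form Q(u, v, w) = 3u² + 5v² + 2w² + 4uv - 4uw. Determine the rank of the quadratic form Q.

The associated matrix is A = [[3, 2, -2], [2, 5, 0], [-2, 0, 2]].
Symmetric row and column elimination reduces A to a congruent diagonal form with pivots 3, 11/3, 2/11.
So there are 3 positive pivots.
The rank is the number of nonzero pivots: 3.

3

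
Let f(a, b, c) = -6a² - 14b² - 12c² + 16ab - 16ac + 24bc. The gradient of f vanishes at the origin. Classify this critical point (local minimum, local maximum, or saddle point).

local maximum

The Hessian at the origin is H = [[-12, 16, -16], [16, -28, 24], [-16, 24, -24]].
Congruent diagonalization of H (simultaneous row and column reduction) yields pivots -12, -20/3, -8/5.
Counting signs: 3 negative.
H is negative definite, so the origin is a strict local maximum.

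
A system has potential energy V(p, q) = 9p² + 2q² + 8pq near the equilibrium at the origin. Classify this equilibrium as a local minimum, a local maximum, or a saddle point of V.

The Hessian at the origin is H = [[18, 8], [8, 4]].
det H = 18·4 − (8)² = 8 > 0 and H[1,1] = 18 > 0, so H is positive definite.
Therefore the origin is a local minimum.

local minimum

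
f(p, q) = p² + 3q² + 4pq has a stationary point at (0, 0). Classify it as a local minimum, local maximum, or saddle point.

The Hessian at the origin is H = [[2, 4], [4, 6]].
det H = 2·6 − (4)² = -4 < 0, so H is indefinite.
Therefore the origin is a saddle point.

saddle point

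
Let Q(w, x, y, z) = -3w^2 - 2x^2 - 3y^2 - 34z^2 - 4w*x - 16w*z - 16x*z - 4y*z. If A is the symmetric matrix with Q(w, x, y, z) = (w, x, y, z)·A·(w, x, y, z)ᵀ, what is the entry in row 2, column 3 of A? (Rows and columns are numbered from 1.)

0

The coefficient of x·y in Q is 0. For a symmetric A this equals A[2,3] + A[3,2] = 2·A[2,3].
So A[2,3] = 0/2 = 0.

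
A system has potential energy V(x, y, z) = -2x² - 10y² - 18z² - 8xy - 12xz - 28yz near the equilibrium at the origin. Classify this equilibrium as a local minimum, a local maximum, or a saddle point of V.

saddle point

The Hessian at the origin is H = [[-4, -8, -12], [-8, -20, -28], [-12, -28, -36]].
Applying the same elementary operations to the rows and columns of H produces a congruent diagonal matrix with entries -4, -4, 4.
That gives 1 positive, 2 negative pivots.
H is indefinite, so the origin is a saddle point.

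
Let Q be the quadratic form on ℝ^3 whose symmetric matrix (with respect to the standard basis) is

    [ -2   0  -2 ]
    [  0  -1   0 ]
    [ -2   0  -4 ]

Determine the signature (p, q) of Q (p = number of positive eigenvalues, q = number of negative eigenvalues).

An LDLᵀ factorisation of A has diagonal entries -2, -1, -2.
Counting signs: 3 negative.

(0, 3)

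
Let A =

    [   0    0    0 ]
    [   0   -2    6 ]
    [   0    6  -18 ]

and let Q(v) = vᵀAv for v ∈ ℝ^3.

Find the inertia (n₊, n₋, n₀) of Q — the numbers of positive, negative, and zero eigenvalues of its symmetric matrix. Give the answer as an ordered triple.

(0, 1, 2)

Applying the same elementary operations to the rows and columns of A produces a congruent diagonal matrix with entries 0, -2, 0.
Counting signs: 1 negative, 2 zero.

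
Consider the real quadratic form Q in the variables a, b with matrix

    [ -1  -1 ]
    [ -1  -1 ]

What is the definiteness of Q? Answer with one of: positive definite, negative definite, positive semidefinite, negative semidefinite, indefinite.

Congruent diagonalization of A (simultaneous row and column reduction) yields pivots -1, 0.
Counting signs: 1 negative, 1 zero.
Hence Q is negative semidefinite.

negative semidefinite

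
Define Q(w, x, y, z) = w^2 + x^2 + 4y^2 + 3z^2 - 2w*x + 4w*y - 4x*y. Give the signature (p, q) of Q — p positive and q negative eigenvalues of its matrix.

(2, 0)

The associated matrix is A = [[1, -1, 2, 0], [-1, 1, -2, 0], [2, -2, 4, 0], [0, 0, 0, 3]].
Congruent diagonalization of A (simultaneous row and column reduction) yields pivots 1, 0, 0, 3.
So there are 2 positive, 2 zero pivots.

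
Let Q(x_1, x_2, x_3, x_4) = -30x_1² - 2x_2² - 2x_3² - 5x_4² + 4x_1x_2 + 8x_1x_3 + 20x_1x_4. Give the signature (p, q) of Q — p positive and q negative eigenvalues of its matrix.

(0, 3)

The associated matrix is A = [[-30, 2, 4, 10], [2, -2, 0, 0], [4, 0, -2, 0], [10, 0, 0, -5]].
Symmetric row and column elimination reduces A to a congruent diagonal form with pivots -30, -28/15, -10/7, 0.
That gives 3 negative, 1 zero pivots.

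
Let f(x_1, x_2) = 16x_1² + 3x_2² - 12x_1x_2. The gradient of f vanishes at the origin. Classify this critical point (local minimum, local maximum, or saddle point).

local minimum

The Hessian at the origin is H = [[32, -12], [-12, 6]].
det H = 32·6 − (-12)² = 48 > 0 and H[1,1] = 32 > 0, so H is positive definite.
Therefore the origin is a local minimum.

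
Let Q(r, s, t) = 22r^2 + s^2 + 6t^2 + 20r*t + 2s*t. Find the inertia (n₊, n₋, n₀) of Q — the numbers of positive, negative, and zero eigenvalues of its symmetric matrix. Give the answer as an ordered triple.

The associated matrix is A = [[22, 0, 10], [0, 1, 1], [10, 1, 6]].
Symmetric row and column elimination reduces A to a congruent diagonal form with pivots 22, 1, 5/11.
That gives 3 positive pivots.

(3, 0, 0)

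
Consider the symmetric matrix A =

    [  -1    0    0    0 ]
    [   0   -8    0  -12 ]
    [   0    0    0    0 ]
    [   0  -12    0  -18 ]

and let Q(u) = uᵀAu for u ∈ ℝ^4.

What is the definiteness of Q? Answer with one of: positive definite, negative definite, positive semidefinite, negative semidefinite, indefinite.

Row-reducing A symmetrically gives the diagonal entries -1, -8, 0, 0.
So there are 2 negative, 2 zero pivots.
Hence Q is negative semidefinite.

negative semidefinite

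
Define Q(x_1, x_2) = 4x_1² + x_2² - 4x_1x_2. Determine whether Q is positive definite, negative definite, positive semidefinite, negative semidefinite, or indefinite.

The symmetric matrix of Q is [[4, -2], [-2, 1]].
For the 2×2 matrix [[4, -2], [-2, 1]]: det = 4·1 − (-2)² = 0, trace = 5.
det = 0 so one eigenvalue is zero; the form is semidefinite with the sign of the trace.

positive semidefinite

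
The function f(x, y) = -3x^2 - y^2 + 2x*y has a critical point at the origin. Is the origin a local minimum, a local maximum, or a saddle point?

The Hessian at the origin is H = [[-6, 2], [2, -2]].
det H = -6·-2 − (2)² = 8 > 0 and H[1,1] = -6 < 0, so H is negative definite.
Therefore the origin is a local maximum.

local maximum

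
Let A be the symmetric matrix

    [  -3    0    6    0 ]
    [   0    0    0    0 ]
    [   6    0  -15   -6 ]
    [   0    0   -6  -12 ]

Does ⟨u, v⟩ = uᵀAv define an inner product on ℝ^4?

no

Applying the same elementary operations to the rows and columns of A produces a congruent diagonal matrix with entries -3, 0, -3, 0.
Counting signs: 2 negative, 2 zero.
Hence Q is negative semidefinite.
⟨·,·⟩ is an inner product exactly when A is positive definite.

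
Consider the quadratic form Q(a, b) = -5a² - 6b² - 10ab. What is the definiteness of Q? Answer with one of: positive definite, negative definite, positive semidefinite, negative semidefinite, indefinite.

The symmetric matrix of Q is [[-5, -5], [-5, -6]].
For the 2×2 matrix [[-5, -5], [-5, -6]]: det = -5·-6 − (-5)² = 5, trace = -11.
det > 0 so both eigenvalues share the sign of the trace; trace = -11 < 0 ⇒ both negative.

negative definite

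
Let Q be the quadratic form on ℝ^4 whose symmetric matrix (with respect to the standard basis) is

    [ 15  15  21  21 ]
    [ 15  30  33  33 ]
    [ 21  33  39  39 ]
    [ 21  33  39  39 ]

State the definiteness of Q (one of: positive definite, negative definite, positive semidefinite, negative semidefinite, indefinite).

positive semidefinite

Symmetric row and column elimination reduces A to a congruent diagonal form with pivots 15, 15, 0, 0.
Counting signs: 2 positive, 2 zero.
Hence Q is positive semidefinite.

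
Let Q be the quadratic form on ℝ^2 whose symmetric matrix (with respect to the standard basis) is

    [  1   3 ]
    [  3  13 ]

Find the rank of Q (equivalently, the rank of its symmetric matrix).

2

Congruent diagonalization of A (simultaneous row and column reduction) yields pivots 1, 4.
So there are 2 positive pivots.
The rank is the number of nonzero pivots: 2.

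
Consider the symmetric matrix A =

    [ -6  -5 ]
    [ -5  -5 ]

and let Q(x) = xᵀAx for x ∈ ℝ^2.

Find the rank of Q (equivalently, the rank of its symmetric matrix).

Applying the same elementary operations to the rows and columns of A produces a congruent diagonal matrix with entries -6, -5/6.
That gives 2 negative pivots.
The rank is the number of nonzero pivots: 2.

2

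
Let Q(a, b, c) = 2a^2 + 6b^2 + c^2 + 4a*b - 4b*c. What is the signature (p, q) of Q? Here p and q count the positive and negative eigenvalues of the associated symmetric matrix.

The associated matrix is A = [[2, 2, 0], [2, 6, -2], [0, -2, 1]].
Row-reducing A symmetrically gives the diagonal entries 2, 4, 0.
That gives 2 positive, 1 zero pivots.

(2, 0)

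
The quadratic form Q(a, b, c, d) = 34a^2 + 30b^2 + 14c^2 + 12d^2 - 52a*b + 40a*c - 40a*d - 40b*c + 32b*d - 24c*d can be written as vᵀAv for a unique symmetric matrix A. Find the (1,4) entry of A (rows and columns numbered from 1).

-20

The coefficient of a·d in Q is -40. For a symmetric A this equals A[1,4] + A[4,1] = 2·A[1,4].
So A[1,4] = -40/2 = -20.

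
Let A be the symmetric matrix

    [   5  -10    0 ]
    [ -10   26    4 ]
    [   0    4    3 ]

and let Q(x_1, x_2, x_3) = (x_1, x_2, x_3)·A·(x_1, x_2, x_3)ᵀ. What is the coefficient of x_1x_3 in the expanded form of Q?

The coefficient of x_1x_3 is A[1,3] + A[3,1] = 2·0 = 0.

0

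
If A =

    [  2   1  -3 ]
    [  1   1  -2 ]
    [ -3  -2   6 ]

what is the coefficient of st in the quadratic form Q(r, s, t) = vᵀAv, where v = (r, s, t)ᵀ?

The coefficient of st is A[2,3] + A[3,2] = 2·(-2) = -4.

-4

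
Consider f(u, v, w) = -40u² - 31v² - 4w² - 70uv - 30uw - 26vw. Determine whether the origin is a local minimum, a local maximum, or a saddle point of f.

The Hessian at the origin is H = [[-80, -70, -30], [-70, -62, -26], [-30, -26, -8]].
An LDLᵀ factorisation of H has diagonal entries -80, -3/4, 10/3.
Counting signs: 1 positive, 2 negative.
H is indefinite, so the origin is a saddle point.

saddle point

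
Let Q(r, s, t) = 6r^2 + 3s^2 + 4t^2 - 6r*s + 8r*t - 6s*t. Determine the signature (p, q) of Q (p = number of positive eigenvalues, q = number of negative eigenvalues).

(3, 0)

The symmetric matrix is A = [[6, -3, 4], [-3, 3, -3], [4, -3, 4]].
Congruent diagonalization of A (simultaneous row and column reduction) yields pivots 6, 3/2, 2/3.
So there are 3 positive pivots.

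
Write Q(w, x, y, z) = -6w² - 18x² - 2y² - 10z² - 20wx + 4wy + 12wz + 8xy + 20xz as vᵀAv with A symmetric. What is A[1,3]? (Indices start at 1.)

2

The coefficient of w·y in Q is 4. For a symmetric A this equals A[1,3] + A[3,1] = 2·A[1,3].
So A[1,3] = 4/2 = 2.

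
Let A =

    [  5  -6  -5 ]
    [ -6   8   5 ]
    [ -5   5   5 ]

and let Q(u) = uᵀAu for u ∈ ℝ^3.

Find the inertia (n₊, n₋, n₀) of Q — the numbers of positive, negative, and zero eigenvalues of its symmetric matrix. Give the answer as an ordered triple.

(2, 1, 0)

Applying the same elementary operations to the rows and columns of A produces a congruent diagonal matrix with entries 5, 4/5, -5/4.
Counting signs: 2 positive, 1 negative.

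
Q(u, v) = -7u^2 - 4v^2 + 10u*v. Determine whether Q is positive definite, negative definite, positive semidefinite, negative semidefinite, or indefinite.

The symmetric matrix of Q is A = [[-7, 5], [5, -4]].
Leading principal minors: Δ_1 = -7, Δ_2 = 3.
The signs alternate starting with Δ_1 < 0, so by Sylvester's criterion Q is negative definite.

negative definite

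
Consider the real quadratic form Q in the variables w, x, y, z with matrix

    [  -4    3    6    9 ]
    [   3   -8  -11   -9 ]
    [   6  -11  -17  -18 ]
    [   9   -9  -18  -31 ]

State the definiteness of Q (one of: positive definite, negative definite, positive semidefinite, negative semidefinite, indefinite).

Leading principal minors: Δ_1 = -4, Δ_2 = 23, Δ_3 = -15, Δ_4 = 60.
The signs alternate starting with Δ_1 < 0, so by Sylvester's criterion Q is negative definite.

negative definite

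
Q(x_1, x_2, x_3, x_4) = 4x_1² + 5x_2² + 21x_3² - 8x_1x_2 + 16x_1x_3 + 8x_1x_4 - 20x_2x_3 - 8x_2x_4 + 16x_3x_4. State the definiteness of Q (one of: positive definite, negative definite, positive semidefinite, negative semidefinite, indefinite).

The symmetric matrix is A = [[4, -4, 8, 4], [-4, 5, -10, -4], [8, -10, 21, 8], [4, -4, 8, 0]].
An LDLᵀ factorisation of A has diagonal entries 4, 1, 1, -4.
So there are 3 positive, 1 negative pivots.
Hence Q is indefinite.

indefinite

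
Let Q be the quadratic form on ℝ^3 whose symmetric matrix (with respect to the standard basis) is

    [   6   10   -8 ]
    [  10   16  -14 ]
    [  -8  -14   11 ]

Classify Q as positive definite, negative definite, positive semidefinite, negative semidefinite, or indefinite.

indefinite

Row-reducing A symmetrically gives the diagonal entries 6, -2/3, 1.
That gives 2 positive, 1 negative pivots.
Hence Q is indefinite.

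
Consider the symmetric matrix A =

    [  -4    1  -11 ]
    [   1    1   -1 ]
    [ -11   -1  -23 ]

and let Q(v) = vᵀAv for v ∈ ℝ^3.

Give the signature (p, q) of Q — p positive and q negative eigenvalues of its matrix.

(1, 2)

Symmetric row and column elimination reduces A to a congruent diagonal form with pivots -4, 5/4, -4.
Counting signs: 1 positive, 2 negative.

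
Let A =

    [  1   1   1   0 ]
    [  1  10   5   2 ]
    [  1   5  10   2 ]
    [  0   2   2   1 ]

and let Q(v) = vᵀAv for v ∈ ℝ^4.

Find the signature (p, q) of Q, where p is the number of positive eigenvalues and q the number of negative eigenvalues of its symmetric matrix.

(4, 0)

Congruent diagonalization of A (simultaneous row and column reduction) yields pivots 1, 9, 65/9, 5/13.
Counting signs: 4 positive.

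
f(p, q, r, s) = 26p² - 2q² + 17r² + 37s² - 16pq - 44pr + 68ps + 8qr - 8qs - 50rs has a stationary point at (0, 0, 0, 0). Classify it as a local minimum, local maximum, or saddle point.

The Hessian at the origin is H = [[52, -16, -44, 68], [-16, -4, 8, -8], [-44, 8, 34, -50], [68, -8, -50, 74]].
Congruent diagonalization of H (simultaneous row and column reduction) yields pivots 52, -116/13, 6/29, 8/3.
That gives 3 positive, 1 negative pivots.
H is indefinite, so the origin is a saddle point.

saddle point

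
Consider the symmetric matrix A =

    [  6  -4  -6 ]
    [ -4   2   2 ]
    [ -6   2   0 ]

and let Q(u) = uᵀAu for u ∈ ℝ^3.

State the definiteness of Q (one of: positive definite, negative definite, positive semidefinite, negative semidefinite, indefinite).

indefinite

Symmetric row and column elimination reduces A to a congruent diagonal form with pivots 6, -2/3, 0.
That gives 1 positive, 1 negative, 1 zero pivots.
Hence Q is indefinite.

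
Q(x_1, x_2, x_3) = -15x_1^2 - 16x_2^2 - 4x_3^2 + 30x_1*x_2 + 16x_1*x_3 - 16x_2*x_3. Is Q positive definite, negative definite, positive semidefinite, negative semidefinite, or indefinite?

indefinite

The symmetric matrix is A = [[-15, 15, 8], [15, -16, -8], [8, -8, -4]].
An LDLᵀ factorisation of A has diagonal entries -15, -1, 4/15.
So there are 1 positive, 2 negative pivots.
Hence Q is indefinite.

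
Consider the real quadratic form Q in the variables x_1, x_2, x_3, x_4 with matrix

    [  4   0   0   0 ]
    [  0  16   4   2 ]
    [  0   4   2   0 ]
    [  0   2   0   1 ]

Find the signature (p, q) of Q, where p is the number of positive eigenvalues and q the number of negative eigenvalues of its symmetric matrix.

Row-reducing A symmetrically gives the diagonal entries 4, 16, 1, 1/2.
That gives 4 positive pivots.

(4, 0)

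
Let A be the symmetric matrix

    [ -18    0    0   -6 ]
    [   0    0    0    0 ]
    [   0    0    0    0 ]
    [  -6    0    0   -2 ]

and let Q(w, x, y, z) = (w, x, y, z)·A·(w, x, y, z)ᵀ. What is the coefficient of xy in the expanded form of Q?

0

The coefficient of xy is A[2,3] + A[3,2] = 2·0 = 0.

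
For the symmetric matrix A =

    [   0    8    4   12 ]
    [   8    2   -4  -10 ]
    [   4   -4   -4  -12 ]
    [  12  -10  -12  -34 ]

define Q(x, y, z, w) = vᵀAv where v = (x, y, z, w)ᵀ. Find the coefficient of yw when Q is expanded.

-20

The coefficient of yw is A[2,4] + A[4,2] = 2·(-10) = -20.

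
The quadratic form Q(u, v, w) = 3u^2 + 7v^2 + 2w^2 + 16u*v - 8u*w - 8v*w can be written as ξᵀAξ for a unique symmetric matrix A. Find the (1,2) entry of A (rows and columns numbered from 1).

8

The coefficient of u·v in Q is 16. For a symmetric A this equals A[1,2] + A[2,1] = 2·A[1,2].
So A[1,2] = 16/2 = 8.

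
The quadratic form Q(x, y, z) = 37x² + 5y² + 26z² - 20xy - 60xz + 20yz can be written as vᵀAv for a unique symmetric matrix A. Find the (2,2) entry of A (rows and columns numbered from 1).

The coefficient of y² in Q is 5, and that is exactly A[2,2].

5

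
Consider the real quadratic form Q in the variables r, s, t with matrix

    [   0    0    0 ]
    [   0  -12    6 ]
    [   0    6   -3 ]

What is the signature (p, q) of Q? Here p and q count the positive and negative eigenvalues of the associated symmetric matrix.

(0, 1)

Symmetric row and column elimination reduces A to a congruent diagonal form with pivots 0, -12, 0.
Counting signs: 1 negative, 2 zero.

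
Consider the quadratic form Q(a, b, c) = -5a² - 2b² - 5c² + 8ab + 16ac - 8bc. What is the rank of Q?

The associated matrix is A = [[-5, 4, 8], [4, -2, -4], [8, -4, -5]].
An LDLᵀ factorisation of A has diagonal entries -5, 6/5, 3.
That gives 2 positive, 1 negative pivots.
The rank is the number of nonzero pivots: 3.

3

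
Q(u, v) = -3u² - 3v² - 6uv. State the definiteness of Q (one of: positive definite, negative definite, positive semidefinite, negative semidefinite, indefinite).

negative semidefinite

The symmetric matrix of Q is [[-3, -3], [-3, -3]].
For the 2×2 matrix [[-3, -3], [-3, -3]]: det = -3·-3 − (-3)² = 0, trace = -6.
det = 0 so one eigenvalue is zero; the form is semidefinite with the sign of the trace.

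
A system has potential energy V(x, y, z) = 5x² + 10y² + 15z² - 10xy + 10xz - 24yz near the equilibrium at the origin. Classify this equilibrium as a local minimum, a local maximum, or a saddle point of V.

The Hessian at the origin is H = [[10, -10, 10], [-10, 20, -24], [10, -24, 30]].
An LDLᵀ factorisation of H has diagonal entries 10, 10, 2/5.
Counting signs: 3 positive.
H is positive definite, so the origin is a strict local minimum.

local minimum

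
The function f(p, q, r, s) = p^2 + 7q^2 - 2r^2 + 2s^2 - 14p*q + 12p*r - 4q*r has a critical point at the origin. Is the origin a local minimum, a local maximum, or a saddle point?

saddle point

The Hessian at the origin is H = [[2, -14, 12, 0], [-14, 14, -4, 0], [12, -4, -4, 0], [0, 0, 0, 4]].
Row-reducing H symmetrically gives the diagonal entries 2, -84, 4/21, 4.
So there are 3 positive, 1 negative pivots.
H is indefinite, so the origin is a saddle point.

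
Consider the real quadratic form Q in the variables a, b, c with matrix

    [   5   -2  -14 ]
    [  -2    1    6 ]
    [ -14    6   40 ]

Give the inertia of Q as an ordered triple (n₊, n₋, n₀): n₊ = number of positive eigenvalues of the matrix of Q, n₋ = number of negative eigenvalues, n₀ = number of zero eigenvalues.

(2, 0, 1)

Applying the same elementary operations to the rows and columns of A produces a congruent diagonal matrix with entries 5, 1/5, 0.
Counting signs: 2 positive, 1 zero.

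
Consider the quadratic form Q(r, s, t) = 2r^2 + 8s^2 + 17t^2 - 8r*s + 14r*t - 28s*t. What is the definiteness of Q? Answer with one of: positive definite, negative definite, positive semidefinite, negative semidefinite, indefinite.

indefinite

Write A = [[2, -4, 7], [-4, 8, -14], [7, -14, 17]].
Applying the same elementary operations to the rows and columns of A produces a congruent diagonal matrix with entries 2, 0, -15/2.
That gives 1 positive, 1 negative, 1 zero pivots.
Hence Q is indefinite.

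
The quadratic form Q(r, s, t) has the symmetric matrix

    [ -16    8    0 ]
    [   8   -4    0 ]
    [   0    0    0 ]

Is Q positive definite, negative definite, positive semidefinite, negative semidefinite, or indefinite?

Symmetric row and column elimination reduces A to a congruent diagonal form with pivots -16, 0, 0.
Counting signs: 1 negative, 2 zero.
Hence Q is negative semidefinite.

negative semidefinite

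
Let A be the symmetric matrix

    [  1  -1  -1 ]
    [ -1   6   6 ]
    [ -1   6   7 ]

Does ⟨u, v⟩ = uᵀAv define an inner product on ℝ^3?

yes

Applying the same elementary operations to the rows and columns of A produces a congruent diagonal matrix with entries 1, 5, 1.
So there are 3 positive pivots.
Hence Q is positive definite.
⟨·,·⟩ is an inner product exactly when A is positive definite.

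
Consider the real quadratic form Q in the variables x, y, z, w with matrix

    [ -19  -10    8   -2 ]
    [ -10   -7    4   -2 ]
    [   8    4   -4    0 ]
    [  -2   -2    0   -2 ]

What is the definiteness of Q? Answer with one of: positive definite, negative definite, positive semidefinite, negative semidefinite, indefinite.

Symmetric row and column elimination reduces A to a congruent diagonal form with pivots -19, -33/19, -20/33, -2/5.
Counting signs: 4 negative.
Hence Q is negative definite.

negative definite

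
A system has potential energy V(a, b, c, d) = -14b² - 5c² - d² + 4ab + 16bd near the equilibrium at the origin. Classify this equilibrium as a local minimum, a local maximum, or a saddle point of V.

The Hessian at the origin is H = [[0, 4, 0, 0], [4, -28, 0, 16], [0, 0, -10, 0], [0, 16, 0, -2]].
H is indefinite, so the origin is a saddle point.

saddle point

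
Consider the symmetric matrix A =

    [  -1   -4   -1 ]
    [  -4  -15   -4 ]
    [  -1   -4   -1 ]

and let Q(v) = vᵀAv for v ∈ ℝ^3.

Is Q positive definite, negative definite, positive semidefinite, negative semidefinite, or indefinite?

Applying the same elementary operations to the rows and columns of A produces a congruent diagonal matrix with entries -1, 1, 0.
So there are 1 positive, 1 negative, 1 zero pivots.
Hence Q is indefinite.

indefinite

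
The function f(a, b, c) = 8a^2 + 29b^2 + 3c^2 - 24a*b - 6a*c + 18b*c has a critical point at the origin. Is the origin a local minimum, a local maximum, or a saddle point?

local minimum

The Hessian at the origin is H = [[16, -24, -6], [-24, 58, 18], [-6, 18, 6]].
Applying the same elementary operations to the rows and columns of H produces a congruent diagonal matrix with entries 16, 22, 3/44.
That gives 3 positive pivots.
H is positive definite, so the origin is a strict local minimum.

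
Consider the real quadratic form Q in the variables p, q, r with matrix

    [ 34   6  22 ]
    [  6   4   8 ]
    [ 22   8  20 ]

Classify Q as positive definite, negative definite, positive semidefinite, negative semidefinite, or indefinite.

positive semidefinite

Applying the same elementary operations to the rows and columns of A produces a congruent diagonal matrix with entries 34, 50/17, 0.
So there are 2 positive, 1 zero pivots.
Hence Q is positive semidefinite.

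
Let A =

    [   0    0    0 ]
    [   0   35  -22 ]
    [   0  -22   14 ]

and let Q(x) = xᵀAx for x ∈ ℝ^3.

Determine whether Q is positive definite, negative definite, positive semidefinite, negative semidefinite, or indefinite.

positive semidefinite

Applying the same elementary operations to the rows and columns of A produces a congruent diagonal matrix with entries 0, 35, 6/35.
That gives 2 positive, 1 zero pivots.
Hence Q is positive semidefinite.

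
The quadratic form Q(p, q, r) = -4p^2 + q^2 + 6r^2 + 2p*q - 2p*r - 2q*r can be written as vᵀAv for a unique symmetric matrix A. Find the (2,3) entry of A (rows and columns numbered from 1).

-1

The coefficient of q·r in Q is -2. For a symmetric A this equals A[2,3] + A[3,2] = 2·A[2,3].
So A[2,3] = -2/2 = -1.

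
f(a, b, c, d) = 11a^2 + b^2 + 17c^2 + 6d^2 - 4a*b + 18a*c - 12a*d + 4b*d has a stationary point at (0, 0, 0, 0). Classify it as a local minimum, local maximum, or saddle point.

local minimum

The Hessian at the origin is H = [[22, -4, 18, -12], [-4, 2, 0, 4], [18, 0, 34, 0], [-12, 4, 0, 12]].
Symmetric row and column elimination reduces H to a congruent diagonal form with pivots 22, 14/11, 76/7, 8/19.
So there are 4 positive pivots.
H is positive definite, so the origin is a strict local minimum.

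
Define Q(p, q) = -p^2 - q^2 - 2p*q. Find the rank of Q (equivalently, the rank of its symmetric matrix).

1

The associated matrix is A = [[-1, -1], [-1, -1]].
Row-reducing A symmetrically gives the diagonal entries -1, 0.
So there are 1 negative, 1 zero pivots.
The rank is the number of nonzero pivots: 1.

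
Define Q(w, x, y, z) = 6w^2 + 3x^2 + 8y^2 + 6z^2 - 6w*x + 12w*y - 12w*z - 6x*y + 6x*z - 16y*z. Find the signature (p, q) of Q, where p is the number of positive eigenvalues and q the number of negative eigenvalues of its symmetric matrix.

(3, 1)

The associated matrix is A = [[6, -3, 6, -6], [-3, 3, -3, 3], [6, -3, 8, -8], [-6, 3, -8, 6]].
Row-reducing A symmetrically gives the diagonal entries 6, 3/2, 2, -2.
That gives 3 positive, 1 negative pivots.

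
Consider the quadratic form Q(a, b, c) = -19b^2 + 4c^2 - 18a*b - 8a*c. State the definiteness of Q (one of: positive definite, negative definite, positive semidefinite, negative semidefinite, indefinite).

indefinite

The symmetric matrix is A = [[0, -9, -4], [-9, -19, 0], [-4, 0, 4]].
A is congruent to a diagonal matrix with 2 positive, 1 negative and 0 zero entries, so Q is indefinite.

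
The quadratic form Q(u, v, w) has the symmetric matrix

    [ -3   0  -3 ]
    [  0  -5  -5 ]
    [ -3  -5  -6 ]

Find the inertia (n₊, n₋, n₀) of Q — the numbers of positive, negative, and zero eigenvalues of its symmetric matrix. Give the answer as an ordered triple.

(1, 2, 0)

Symmetric row and column elimination reduces A to a congruent diagonal form with pivots -3, -5, 2.
So there are 1 positive, 2 negative pivots.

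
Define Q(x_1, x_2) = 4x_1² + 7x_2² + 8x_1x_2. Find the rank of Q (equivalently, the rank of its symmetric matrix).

The symmetric matrix is A = [[4, 4], [4, 7]].
Applying the same elementary operations to the rows and columns of A produces a congruent diagonal matrix with entries 4, 3.
Counting signs: 2 positive.
The rank is the number of nonzero pivots: 2.

2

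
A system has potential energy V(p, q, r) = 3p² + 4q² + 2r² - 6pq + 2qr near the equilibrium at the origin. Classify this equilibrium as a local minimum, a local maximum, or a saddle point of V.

local minimum

The Hessian at the origin is H = [[6, -6, 0], [-6, 8, 2], [0, 2, 4]].
Applying the same elementary operations to the rows and columns of H produces a congruent diagonal matrix with entries 6, 2, 2.
Counting signs: 3 positive.
H is positive definite, so the origin is a strict local minimum.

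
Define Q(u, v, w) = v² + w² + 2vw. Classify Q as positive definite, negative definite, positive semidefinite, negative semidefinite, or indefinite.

Write A = [[0, 0, 0], [0, 1, 1], [0, 1, 1]].
Row-reducing A symmetrically gives the diagonal entries 0, 1, 0.
So there are 1 positive, 2 zero pivots.
Hence Q is positive semidefinite.

positive semidefinite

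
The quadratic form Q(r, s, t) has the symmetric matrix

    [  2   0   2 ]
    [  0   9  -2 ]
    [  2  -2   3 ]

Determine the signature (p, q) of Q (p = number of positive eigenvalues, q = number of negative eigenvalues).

Congruent diagonalization of A (simultaneous row and column reduction) yields pivots 2, 9, 5/9.
So there are 3 positive pivots.

(3, 0)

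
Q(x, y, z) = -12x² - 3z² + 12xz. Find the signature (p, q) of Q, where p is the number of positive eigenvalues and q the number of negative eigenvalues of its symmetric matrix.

(0, 1)

The symmetric matrix is A = [[-12, 0, 6], [0, 0, 0], [6, 0, -3]].
Row-reducing A symmetrically gives the diagonal entries -12, 0, 0.
So there are 1 negative, 2 zero pivots.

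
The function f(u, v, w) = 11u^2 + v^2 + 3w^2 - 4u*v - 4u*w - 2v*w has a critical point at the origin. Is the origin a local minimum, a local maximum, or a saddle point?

The Hessian at the origin is H = [[22, -4, -4], [-4, 2, -2], [-4, -2, 6]].
Symmetric row and column elimination reduces H to a congruent diagonal form with pivots 22, 14/11, -4/7.
Counting signs: 2 positive, 1 negative.
H is indefinite, so the origin is a saddle point.

saddle point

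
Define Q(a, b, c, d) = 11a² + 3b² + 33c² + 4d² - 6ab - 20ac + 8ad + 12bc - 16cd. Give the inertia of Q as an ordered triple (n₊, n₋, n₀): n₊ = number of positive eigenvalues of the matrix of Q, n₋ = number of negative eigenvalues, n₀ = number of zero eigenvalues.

(4, 0, 0)

The associated matrix is A = [[11, -3, -10, 4], [-3, 3, 6, 0], [-10, 6, 33, -8], [4, 0, -8, 4]].
An LDLᵀ factorisation of A has diagonal entries 11, 24/11, 19, 2/19.
Counting signs: 4 positive.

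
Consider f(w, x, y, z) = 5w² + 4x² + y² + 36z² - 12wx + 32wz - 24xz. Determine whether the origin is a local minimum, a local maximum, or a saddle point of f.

The Hessian at the origin is H = [[10, -12, 0, 32], [-12, 8, 0, -24], [0, 0, 2, 0], [32, -24, 0, 72]].
Applying the same elementary operations to the rows and columns of H produces a congruent diagonal matrix with entries 10, -32/5, 2, 2.
So there are 3 positive, 1 negative pivots.
H is indefinite, so the origin is a saddle point.

saddle point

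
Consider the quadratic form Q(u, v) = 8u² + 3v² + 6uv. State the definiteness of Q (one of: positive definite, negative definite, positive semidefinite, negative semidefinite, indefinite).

The associated matrix is A = [[8, 3], [3, 3]].
Applying the same elementary operations to the rows and columns of A produces a congruent diagonal matrix with entries 8, 15/8.
Counting signs: 2 positive.
Hence Q is positive definite.

positive definite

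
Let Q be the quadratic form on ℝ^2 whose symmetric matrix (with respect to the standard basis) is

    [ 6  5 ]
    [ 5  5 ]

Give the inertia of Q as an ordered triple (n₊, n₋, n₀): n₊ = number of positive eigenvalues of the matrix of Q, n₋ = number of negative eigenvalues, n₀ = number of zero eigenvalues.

Congruent diagonalization of A (simultaneous row and column reduction) yields pivots 6, 5/6.
So there are 2 positive pivots.

(2, 0, 0)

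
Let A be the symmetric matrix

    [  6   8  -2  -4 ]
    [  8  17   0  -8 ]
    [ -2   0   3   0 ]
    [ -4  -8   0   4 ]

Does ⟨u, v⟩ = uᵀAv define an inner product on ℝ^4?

yes

Leading principal minors: Δ_1 = 6, Δ_2 = 38, Δ_3 = 46, Δ_4 = 8.
All leading principal minors are positive, so by Sylvester's criterion Q is positive definite.
⟨·,·⟩ is an inner product exactly when A is positive definite.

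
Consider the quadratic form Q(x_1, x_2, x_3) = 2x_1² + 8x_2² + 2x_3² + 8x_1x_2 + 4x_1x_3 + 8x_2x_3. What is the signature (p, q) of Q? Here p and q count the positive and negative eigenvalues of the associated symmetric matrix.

The associated matrix is A = [[2, 4, 2], [4, 8, 4], [2, 4, 2]].
Symmetric row and column elimination reduces A to a congruent diagonal form with pivots 2, 0, 0.
So there are 1 positive, 2 zero pivots.

(1, 0)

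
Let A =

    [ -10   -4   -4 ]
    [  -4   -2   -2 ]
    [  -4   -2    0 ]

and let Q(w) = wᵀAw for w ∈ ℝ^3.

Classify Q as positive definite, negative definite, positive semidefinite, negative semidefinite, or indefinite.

indefinite

Congruent diagonalization of A (simultaneous row and column reduction) yields pivots -10, -2/5, 2.
That gives 1 positive, 2 negative pivots.
Hence Q is indefinite.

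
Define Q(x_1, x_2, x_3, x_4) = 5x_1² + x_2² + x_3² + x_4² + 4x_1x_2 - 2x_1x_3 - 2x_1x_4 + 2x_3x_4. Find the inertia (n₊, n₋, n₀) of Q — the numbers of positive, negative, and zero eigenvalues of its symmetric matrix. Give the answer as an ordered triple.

The symmetric matrix is A = [[5, 2, -1, -1], [2, 1, 0, 0], [-1, 0, 1, 1], [-1, 0, 1, 1]].
Row-reducing A symmetrically gives the diagonal entries 5, 1/5, 0, 0.
That gives 2 positive, 2 zero pivots.

(2, 0, 2)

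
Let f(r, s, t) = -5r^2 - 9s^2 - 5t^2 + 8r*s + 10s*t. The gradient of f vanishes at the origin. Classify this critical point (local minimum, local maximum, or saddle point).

The Hessian at the origin is H = [[-10, 8, 0], [8, -18, 10], [0, 10, -10]].
Congruent diagonalization of H (simultaneous row and column reduction) yields pivots -10, -58/5, -40/29.
Counting signs: 3 negative.
H is negative definite, so the origin is a strict local maximum.

local maximum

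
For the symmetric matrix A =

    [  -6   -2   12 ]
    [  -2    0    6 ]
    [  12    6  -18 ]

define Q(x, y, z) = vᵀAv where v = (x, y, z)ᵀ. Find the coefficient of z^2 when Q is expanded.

The coefficient of z^2 is the diagonal entry A[3,3] = -18.

-18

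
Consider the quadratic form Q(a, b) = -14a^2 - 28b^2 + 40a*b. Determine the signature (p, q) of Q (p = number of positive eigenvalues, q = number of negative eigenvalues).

Write A = [[-14, 20], [20, -28]].
Symmetric row and column elimination reduces A to a congruent diagonal form with pivots -14, 4/7.
That gives 1 positive, 1 negative pivots.

(1, 1)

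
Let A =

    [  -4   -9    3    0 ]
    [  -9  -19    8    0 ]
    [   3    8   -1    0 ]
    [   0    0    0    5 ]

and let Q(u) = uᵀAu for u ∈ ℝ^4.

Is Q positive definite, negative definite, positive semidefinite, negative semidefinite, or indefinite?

indefinite

Congruent diagonalization of A (simultaneous row and column reduction) yields pivots -4, 5/4, 0, 5.
Counting signs: 2 positive, 1 negative, 1 zero.
Hence Q is indefinite.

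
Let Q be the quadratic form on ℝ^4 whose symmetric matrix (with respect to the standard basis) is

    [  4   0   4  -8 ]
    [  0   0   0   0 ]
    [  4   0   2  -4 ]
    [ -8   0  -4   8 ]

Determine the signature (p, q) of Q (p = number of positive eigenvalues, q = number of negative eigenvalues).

Congruent diagonalization of A (simultaneous row and column reduction) yields pivots 4, 0, -2, 0.
Counting signs: 1 positive, 1 negative, 2 zero.

(1, 1)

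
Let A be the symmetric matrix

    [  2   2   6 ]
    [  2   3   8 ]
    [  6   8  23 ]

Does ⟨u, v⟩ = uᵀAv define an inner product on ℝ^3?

yes

Leading principal minors: Δ_1 = 2, Δ_2 = 2, Δ_3 = 2.
All leading principal minors are positive, so by Sylvester's criterion Q is positive definite.
⟨·,·⟩ is an inner product exactly when A is positive definite.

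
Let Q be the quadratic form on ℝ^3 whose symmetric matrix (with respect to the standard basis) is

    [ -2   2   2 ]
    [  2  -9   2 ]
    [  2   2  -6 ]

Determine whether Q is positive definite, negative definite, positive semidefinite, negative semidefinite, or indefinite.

negative definite

Leading principal minors: Δ_1 = -2, Δ_2 = 14, Δ_3 = -24.
The signs alternate starting with Δ_1 < 0, so by Sylvester's criterion Q is negative definite.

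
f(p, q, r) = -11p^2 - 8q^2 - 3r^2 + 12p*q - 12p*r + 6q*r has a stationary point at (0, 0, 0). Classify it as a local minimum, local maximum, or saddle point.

saddle point

The Hessian at the origin is H = [[-22, 12, -12], [12, -16, 6], [-12, 6, -6]].
Congruent diagonalization of H (simultaneous row and column reduction) yields pivots -22, -104/11, 15/26.
Counting signs: 1 positive, 2 negative.
H is indefinite, so the origin is a saddle point.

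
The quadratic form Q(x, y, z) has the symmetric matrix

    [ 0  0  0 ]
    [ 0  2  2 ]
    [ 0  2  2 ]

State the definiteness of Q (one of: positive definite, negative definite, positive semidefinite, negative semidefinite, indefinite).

Congruent diagonalization of A (simultaneous row and column reduction) yields pivots 0, 2, 0.
Counting signs: 1 positive, 2 zero.
Hence Q is positive semidefinite.

positive semidefinite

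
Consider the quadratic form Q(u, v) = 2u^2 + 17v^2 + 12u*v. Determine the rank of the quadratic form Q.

2

The symmetric matrix is A = [[2, 6], [6, 17]].
Row-reducing A symmetrically gives the diagonal entries 2, -1.
So there are 1 positive, 1 negative pivots.
The rank is the number of nonzero pivots: 2.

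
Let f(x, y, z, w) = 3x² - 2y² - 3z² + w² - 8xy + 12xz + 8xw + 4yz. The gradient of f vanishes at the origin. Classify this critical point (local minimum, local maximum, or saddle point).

saddle point

The Hessian at the origin is H = [[6, -8, 12, 8], [-8, -4, 4, 0], [12, 4, -6, 0], [8, 0, 0, 2]].
Symmetric row and column elimination reduces H to a congruent diagonal form with pivots 6, -44/3, -30/11, -2/15.
So there are 1 positive, 3 negative pivots.
H is indefinite, so the origin is a saddle point.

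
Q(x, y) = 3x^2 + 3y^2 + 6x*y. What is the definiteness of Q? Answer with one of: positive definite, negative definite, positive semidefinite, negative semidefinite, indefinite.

The symmetric matrix of Q is [[3, 3], [3, 3]].
For the 2×2 matrix [[3, 3], [3, 3]]: det = 3·3 − (3)² = 0, trace = 6.
det = 0 so one eigenvalue is zero; the form is semidefinite with the sign of the trace.

positive semidefinite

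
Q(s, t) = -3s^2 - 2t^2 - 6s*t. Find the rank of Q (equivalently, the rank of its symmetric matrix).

Write A = [[-3, -3], [-3, -2]].
An LDLᵀ factorisation of A has diagonal entries -3, 1.
That gives 1 positive, 1 negative pivots.
The rank is the number of nonzero pivots: 2.

2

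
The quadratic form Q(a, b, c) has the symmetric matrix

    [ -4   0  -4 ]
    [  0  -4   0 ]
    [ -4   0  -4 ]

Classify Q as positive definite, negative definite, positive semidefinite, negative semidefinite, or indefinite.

Congruent diagonalization of A (simultaneous row and column reduction) yields pivots -4, -4, 0.
Counting signs: 2 negative, 1 zero.
Hence Q is negative semidefinite.

negative semidefinite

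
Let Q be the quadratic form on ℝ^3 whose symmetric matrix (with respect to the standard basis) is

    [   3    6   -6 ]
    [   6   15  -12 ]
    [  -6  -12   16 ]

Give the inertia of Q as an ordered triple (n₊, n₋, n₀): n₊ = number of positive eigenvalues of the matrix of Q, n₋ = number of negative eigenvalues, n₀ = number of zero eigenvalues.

(3, 0, 0)

Row-reducing A symmetrically gives the diagonal entries 3, 3, 4.
Counting signs: 3 positive.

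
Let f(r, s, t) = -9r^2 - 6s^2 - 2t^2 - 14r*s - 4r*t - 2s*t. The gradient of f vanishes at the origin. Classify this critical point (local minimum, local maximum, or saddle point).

local maximum

The Hessian at the origin is H = [[-18, -14, -4], [-14, -12, -2], [-4, -2, -4]].
Applying the same elementary operations to the rows and columns of H produces a congruent diagonal matrix with entries -18, -10/9, -2.
So there are 3 negative pivots.
H is negative definite, so the origin is a strict local maximum.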